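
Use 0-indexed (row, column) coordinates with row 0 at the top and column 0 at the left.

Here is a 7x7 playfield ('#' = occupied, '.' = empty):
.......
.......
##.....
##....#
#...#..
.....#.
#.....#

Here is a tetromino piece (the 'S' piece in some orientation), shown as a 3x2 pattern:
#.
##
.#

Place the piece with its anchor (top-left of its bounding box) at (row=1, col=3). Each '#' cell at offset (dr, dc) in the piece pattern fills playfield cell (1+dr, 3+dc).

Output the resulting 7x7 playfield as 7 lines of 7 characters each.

Answer: .......
...#...
##.##..
##..#.#
#...#..
.....#.
#.....#

Derivation:
Fill (1+0,3+0) = (1,3)
Fill (1+1,3+0) = (2,3)
Fill (1+1,3+1) = (2,4)
Fill (1+2,3+1) = (3,4)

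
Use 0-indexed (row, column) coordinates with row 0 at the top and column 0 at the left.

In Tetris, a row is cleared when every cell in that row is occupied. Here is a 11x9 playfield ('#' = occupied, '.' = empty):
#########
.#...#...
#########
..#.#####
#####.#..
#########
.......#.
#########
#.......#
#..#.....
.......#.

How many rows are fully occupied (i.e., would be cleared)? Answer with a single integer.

Answer: 4

Derivation:
Check each row:
  row 0: 0 empty cells -> FULL (clear)
  row 1: 7 empty cells -> not full
  row 2: 0 empty cells -> FULL (clear)
  row 3: 3 empty cells -> not full
  row 4: 3 empty cells -> not full
  row 5: 0 empty cells -> FULL (clear)
  row 6: 8 empty cells -> not full
  row 7: 0 empty cells -> FULL (clear)
  row 8: 7 empty cells -> not full
  row 9: 7 empty cells -> not full
  row 10: 8 empty cells -> not full
Total rows cleared: 4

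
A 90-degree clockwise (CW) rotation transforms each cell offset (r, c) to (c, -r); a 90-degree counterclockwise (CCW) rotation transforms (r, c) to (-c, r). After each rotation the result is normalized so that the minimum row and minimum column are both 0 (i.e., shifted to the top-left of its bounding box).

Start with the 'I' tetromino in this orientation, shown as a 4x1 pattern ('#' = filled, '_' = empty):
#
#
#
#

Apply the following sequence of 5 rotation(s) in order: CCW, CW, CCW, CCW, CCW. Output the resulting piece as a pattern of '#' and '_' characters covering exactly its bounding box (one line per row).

Answer: ####

Derivation:
Start:
#
#
#
#
After rotation 1 (CCW):
####
After rotation 2 (CW):
#
#
#
#
After rotation 3 (CCW):
####
After rotation 4 (CCW):
#
#
#
#
After rotation 5 (CCW):
####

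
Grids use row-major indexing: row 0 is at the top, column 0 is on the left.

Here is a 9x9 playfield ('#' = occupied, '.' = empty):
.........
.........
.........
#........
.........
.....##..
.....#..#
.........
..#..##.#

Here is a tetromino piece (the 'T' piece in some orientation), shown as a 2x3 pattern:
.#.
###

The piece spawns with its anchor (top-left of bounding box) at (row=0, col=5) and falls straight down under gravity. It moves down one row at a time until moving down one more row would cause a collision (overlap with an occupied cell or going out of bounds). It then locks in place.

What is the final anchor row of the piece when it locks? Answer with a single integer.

Spawn at (row=0, col=5). Try each row:
  row 0: fits
  row 1: fits
  row 2: fits
  row 3: fits
  row 4: blocked -> lock at row 3

Answer: 3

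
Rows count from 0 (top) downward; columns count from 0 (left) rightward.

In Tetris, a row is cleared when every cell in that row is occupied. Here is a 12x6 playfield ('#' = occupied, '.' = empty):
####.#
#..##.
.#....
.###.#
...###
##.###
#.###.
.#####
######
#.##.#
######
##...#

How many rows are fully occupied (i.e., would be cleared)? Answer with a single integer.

Answer: 2

Derivation:
Check each row:
  row 0: 1 empty cell -> not full
  row 1: 3 empty cells -> not full
  row 2: 5 empty cells -> not full
  row 3: 2 empty cells -> not full
  row 4: 3 empty cells -> not full
  row 5: 1 empty cell -> not full
  row 6: 2 empty cells -> not full
  row 7: 1 empty cell -> not full
  row 8: 0 empty cells -> FULL (clear)
  row 9: 2 empty cells -> not full
  row 10: 0 empty cells -> FULL (clear)
  row 11: 3 empty cells -> not full
Total rows cleared: 2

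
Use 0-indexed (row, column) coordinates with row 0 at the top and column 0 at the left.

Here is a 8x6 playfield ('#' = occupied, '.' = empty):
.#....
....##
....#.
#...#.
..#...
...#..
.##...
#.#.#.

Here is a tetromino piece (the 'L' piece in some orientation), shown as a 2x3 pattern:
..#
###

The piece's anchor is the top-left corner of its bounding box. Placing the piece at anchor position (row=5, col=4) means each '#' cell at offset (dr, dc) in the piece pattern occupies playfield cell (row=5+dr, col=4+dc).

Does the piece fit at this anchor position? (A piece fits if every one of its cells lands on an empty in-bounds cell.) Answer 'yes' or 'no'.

Answer: no

Derivation:
Check each piece cell at anchor (5, 4):
  offset (0,2) -> (5,6): out of bounds -> FAIL
  offset (1,0) -> (6,4): empty -> OK
  offset (1,1) -> (6,5): empty -> OK
  offset (1,2) -> (6,6): out of bounds -> FAIL
All cells valid: no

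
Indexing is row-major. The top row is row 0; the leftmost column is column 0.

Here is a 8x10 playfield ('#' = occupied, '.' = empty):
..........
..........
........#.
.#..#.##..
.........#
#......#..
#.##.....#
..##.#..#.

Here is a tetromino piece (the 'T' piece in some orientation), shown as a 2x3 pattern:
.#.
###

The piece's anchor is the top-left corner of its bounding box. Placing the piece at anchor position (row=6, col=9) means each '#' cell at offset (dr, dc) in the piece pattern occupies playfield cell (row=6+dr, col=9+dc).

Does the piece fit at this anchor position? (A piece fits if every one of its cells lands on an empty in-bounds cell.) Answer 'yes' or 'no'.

Answer: no

Derivation:
Check each piece cell at anchor (6, 9):
  offset (0,1) -> (6,10): out of bounds -> FAIL
  offset (1,0) -> (7,9): empty -> OK
  offset (1,1) -> (7,10): out of bounds -> FAIL
  offset (1,2) -> (7,11): out of bounds -> FAIL
All cells valid: no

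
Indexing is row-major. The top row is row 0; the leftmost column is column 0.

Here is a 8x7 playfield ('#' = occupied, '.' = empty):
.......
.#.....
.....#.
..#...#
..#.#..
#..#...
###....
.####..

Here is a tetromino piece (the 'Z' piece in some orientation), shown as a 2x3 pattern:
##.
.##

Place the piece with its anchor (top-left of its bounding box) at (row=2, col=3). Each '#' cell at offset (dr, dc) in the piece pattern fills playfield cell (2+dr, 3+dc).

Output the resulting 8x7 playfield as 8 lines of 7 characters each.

Fill (2+0,3+0) = (2,3)
Fill (2+0,3+1) = (2,4)
Fill (2+1,3+1) = (3,4)
Fill (2+1,3+2) = (3,5)

Answer: .......
.#.....
...###.
..#.###
..#.#..
#..#...
###....
.####..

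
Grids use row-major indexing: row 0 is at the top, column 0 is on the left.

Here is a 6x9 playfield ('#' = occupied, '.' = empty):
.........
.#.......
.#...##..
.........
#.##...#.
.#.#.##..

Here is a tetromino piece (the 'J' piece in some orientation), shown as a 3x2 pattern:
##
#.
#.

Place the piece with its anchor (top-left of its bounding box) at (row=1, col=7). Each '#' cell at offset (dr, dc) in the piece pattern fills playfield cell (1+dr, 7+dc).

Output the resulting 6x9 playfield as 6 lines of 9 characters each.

Answer: .........
.#.....##
.#...###.
.......#.
#.##...#.
.#.#.##..

Derivation:
Fill (1+0,7+0) = (1,7)
Fill (1+0,7+1) = (1,8)
Fill (1+1,7+0) = (2,7)
Fill (1+2,7+0) = (3,7)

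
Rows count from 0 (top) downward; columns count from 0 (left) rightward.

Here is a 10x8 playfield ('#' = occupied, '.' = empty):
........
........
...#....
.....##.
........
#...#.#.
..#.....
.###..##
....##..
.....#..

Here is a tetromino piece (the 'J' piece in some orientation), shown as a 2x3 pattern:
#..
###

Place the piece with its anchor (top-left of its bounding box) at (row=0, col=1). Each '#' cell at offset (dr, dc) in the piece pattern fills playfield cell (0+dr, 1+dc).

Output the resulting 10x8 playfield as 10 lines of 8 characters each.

Answer: .#......
.###....
...#....
.....##.
........
#...#.#.
..#.....
.###..##
....##..
.....#..

Derivation:
Fill (0+0,1+0) = (0,1)
Fill (0+1,1+0) = (1,1)
Fill (0+1,1+1) = (1,2)
Fill (0+1,1+2) = (1,3)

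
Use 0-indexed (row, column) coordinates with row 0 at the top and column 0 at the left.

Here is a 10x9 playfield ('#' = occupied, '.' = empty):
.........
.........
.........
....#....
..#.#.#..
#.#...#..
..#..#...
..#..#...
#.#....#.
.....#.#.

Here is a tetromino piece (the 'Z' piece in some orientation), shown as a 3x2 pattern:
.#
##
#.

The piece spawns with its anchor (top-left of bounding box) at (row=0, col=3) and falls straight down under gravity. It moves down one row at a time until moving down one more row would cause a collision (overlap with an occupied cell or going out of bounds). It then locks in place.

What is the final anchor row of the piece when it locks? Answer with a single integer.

Answer: 1

Derivation:
Spawn at (row=0, col=3). Try each row:
  row 0: fits
  row 1: fits
  row 2: blocked -> lock at row 1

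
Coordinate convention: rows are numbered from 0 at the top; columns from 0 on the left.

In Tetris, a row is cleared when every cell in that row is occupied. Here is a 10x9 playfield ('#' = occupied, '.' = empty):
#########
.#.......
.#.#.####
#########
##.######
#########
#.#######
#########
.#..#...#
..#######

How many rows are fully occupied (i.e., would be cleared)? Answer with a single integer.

Answer: 4

Derivation:
Check each row:
  row 0: 0 empty cells -> FULL (clear)
  row 1: 8 empty cells -> not full
  row 2: 3 empty cells -> not full
  row 3: 0 empty cells -> FULL (clear)
  row 4: 1 empty cell -> not full
  row 5: 0 empty cells -> FULL (clear)
  row 6: 1 empty cell -> not full
  row 7: 0 empty cells -> FULL (clear)
  row 8: 6 empty cells -> not full
  row 9: 2 empty cells -> not full
Total rows cleared: 4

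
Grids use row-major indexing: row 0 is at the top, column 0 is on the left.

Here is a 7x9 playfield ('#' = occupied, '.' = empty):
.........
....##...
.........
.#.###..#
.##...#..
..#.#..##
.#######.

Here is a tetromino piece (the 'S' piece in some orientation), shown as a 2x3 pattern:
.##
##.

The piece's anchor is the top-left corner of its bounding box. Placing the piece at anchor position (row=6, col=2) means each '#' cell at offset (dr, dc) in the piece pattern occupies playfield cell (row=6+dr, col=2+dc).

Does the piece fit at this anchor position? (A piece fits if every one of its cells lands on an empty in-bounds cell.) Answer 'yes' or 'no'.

Check each piece cell at anchor (6, 2):
  offset (0,1) -> (6,3): occupied ('#') -> FAIL
  offset (0,2) -> (6,4): occupied ('#') -> FAIL
  offset (1,0) -> (7,2): out of bounds -> FAIL
  offset (1,1) -> (7,3): out of bounds -> FAIL
All cells valid: no

Answer: no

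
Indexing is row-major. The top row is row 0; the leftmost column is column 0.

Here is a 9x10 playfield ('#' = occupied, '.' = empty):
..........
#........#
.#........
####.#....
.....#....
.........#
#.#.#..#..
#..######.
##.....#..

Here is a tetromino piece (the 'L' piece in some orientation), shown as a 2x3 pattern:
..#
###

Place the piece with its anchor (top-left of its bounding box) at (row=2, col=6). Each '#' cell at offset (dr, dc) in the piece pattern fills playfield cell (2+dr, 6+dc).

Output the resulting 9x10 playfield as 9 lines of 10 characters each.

Answer: ..........
#........#
.#......#.
####.####.
.....#....
.........#
#.#.#..#..
#..######.
##.....#..

Derivation:
Fill (2+0,6+2) = (2,8)
Fill (2+1,6+0) = (3,6)
Fill (2+1,6+1) = (3,7)
Fill (2+1,6+2) = (3,8)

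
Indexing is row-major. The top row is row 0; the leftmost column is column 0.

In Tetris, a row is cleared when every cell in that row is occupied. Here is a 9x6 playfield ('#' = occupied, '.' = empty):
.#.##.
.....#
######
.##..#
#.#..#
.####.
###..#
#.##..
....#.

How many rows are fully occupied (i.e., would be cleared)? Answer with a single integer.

Answer: 1

Derivation:
Check each row:
  row 0: 3 empty cells -> not full
  row 1: 5 empty cells -> not full
  row 2: 0 empty cells -> FULL (clear)
  row 3: 3 empty cells -> not full
  row 4: 3 empty cells -> not full
  row 5: 2 empty cells -> not full
  row 6: 2 empty cells -> not full
  row 7: 3 empty cells -> not full
  row 8: 5 empty cells -> not full
Total rows cleared: 1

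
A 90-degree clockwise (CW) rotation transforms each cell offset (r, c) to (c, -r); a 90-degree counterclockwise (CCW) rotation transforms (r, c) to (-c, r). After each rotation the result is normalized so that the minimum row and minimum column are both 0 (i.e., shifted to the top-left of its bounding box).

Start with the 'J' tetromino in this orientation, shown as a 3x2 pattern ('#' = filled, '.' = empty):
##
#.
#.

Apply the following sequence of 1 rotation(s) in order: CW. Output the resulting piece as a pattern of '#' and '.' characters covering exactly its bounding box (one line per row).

Start:
##
#.
#.
After rotation 1 (CW):
###
..#

Answer: ###
..#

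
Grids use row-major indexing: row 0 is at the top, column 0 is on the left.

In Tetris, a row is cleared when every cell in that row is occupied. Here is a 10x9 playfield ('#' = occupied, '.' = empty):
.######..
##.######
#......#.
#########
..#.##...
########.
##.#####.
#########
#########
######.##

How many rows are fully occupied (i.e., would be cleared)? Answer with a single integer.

Check each row:
  row 0: 3 empty cells -> not full
  row 1: 1 empty cell -> not full
  row 2: 7 empty cells -> not full
  row 3: 0 empty cells -> FULL (clear)
  row 4: 6 empty cells -> not full
  row 5: 1 empty cell -> not full
  row 6: 2 empty cells -> not full
  row 7: 0 empty cells -> FULL (clear)
  row 8: 0 empty cells -> FULL (clear)
  row 9: 1 empty cell -> not full
Total rows cleared: 3

Answer: 3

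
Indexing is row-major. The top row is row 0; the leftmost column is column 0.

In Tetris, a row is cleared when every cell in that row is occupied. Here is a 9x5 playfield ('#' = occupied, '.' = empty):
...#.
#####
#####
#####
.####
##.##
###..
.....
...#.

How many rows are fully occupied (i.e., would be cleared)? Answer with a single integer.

Check each row:
  row 0: 4 empty cells -> not full
  row 1: 0 empty cells -> FULL (clear)
  row 2: 0 empty cells -> FULL (clear)
  row 3: 0 empty cells -> FULL (clear)
  row 4: 1 empty cell -> not full
  row 5: 1 empty cell -> not full
  row 6: 2 empty cells -> not full
  row 7: 5 empty cells -> not full
  row 8: 4 empty cells -> not full
Total rows cleared: 3

Answer: 3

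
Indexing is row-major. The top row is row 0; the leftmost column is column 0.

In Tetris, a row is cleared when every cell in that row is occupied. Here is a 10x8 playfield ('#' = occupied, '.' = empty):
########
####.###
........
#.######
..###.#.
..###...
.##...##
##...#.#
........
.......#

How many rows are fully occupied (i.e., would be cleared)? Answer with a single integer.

Answer: 1

Derivation:
Check each row:
  row 0: 0 empty cells -> FULL (clear)
  row 1: 1 empty cell -> not full
  row 2: 8 empty cells -> not full
  row 3: 1 empty cell -> not full
  row 4: 4 empty cells -> not full
  row 5: 5 empty cells -> not full
  row 6: 4 empty cells -> not full
  row 7: 4 empty cells -> not full
  row 8: 8 empty cells -> not full
  row 9: 7 empty cells -> not full
Total rows cleared: 1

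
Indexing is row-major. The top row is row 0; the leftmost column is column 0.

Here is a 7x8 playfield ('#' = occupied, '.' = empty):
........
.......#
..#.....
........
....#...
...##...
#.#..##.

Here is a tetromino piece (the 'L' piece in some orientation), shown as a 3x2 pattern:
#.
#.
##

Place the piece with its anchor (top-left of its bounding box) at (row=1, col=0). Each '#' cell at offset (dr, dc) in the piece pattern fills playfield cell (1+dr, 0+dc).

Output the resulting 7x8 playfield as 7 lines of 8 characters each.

Fill (1+0,0+0) = (1,0)
Fill (1+1,0+0) = (2,0)
Fill (1+2,0+0) = (3,0)
Fill (1+2,0+1) = (3,1)

Answer: ........
#......#
#.#.....
##......
....#...
...##...
#.#..##.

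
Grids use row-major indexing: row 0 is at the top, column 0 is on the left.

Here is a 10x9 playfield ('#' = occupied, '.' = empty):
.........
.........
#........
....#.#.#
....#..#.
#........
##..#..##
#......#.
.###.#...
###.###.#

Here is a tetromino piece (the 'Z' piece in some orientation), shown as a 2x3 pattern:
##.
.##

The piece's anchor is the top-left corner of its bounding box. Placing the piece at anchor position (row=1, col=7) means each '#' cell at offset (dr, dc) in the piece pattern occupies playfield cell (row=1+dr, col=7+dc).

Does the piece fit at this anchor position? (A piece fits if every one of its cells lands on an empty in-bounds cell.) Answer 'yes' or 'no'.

Check each piece cell at anchor (1, 7):
  offset (0,0) -> (1,7): empty -> OK
  offset (0,1) -> (1,8): empty -> OK
  offset (1,1) -> (2,8): empty -> OK
  offset (1,2) -> (2,9): out of bounds -> FAIL
All cells valid: no

Answer: no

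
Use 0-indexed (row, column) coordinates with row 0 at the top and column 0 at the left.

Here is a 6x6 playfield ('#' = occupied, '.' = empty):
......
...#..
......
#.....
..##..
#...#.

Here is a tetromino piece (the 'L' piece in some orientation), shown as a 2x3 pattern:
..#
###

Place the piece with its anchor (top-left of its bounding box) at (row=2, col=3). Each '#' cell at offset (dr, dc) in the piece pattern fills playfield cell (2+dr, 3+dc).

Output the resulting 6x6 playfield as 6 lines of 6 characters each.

Answer: ......
...#..
.....#
#..###
..##..
#...#.

Derivation:
Fill (2+0,3+2) = (2,5)
Fill (2+1,3+0) = (3,3)
Fill (2+1,3+1) = (3,4)
Fill (2+1,3+2) = (3,5)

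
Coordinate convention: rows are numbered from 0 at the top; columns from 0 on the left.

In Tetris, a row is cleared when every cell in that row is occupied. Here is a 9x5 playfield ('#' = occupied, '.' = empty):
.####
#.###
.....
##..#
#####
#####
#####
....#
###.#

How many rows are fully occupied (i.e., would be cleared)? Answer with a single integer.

Check each row:
  row 0: 1 empty cell -> not full
  row 1: 1 empty cell -> not full
  row 2: 5 empty cells -> not full
  row 3: 2 empty cells -> not full
  row 4: 0 empty cells -> FULL (clear)
  row 5: 0 empty cells -> FULL (clear)
  row 6: 0 empty cells -> FULL (clear)
  row 7: 4 empty cells -> not full
  row 8: 1 empty cell -> not full
Total rows cleared: 3

Answer: 3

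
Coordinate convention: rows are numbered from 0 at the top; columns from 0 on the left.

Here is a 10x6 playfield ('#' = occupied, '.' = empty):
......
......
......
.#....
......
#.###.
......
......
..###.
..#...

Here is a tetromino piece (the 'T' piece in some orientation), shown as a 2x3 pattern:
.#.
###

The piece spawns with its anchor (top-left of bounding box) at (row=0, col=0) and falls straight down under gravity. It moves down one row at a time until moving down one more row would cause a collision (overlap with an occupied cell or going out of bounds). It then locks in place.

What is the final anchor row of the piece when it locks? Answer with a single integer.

Answer: 1

Derivation:
Spawn at (row=0, col=0). Try each row:
  row 0: fits
  row 1: fits
  row 2: blocked -> lock at row 1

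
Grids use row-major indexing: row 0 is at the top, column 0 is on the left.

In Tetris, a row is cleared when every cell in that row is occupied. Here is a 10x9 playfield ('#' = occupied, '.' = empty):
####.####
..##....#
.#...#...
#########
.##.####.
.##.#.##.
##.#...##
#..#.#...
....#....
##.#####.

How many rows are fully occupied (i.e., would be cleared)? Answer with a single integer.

Answer: 1

Derivation:
Check each row:
  row 0: 1 empty cell -> not full
  row 1: 6 empty cells -> not full
  row 2: 7 empty cells -> not full
  row 3: 0 empty cells -> FULL (clear)
  row 4: 3 empty cells -> not full
  row 5: 4 empty cells -> not full
  row 6: 4 empty cells -> not full
  row 7: 6 empty cells -> not full
  row 8: 8 empty cells -> not full
  row 9: 2 empty cells -> not full
Total rows cleared: 1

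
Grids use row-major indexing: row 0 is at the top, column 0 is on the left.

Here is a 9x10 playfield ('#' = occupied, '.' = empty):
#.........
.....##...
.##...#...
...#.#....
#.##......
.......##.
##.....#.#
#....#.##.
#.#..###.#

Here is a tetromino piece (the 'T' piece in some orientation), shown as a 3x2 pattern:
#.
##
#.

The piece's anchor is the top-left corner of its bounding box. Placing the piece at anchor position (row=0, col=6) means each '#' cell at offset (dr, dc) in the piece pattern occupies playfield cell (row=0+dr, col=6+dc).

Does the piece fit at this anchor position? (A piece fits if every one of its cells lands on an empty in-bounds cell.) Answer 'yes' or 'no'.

Answer: no

Derivation:
Check each piece cell at anchor (0, 6):
  offset (0,0) -> (0,6): empty -> OK
  offset (1,0) -> (1,6): occupied ('#') -> FAIL
  offset (1,1) -> (1,7): empty -> OK
  offset (2,0) -> (2,6): occupied ('#') -> FAIL
All cells valid: no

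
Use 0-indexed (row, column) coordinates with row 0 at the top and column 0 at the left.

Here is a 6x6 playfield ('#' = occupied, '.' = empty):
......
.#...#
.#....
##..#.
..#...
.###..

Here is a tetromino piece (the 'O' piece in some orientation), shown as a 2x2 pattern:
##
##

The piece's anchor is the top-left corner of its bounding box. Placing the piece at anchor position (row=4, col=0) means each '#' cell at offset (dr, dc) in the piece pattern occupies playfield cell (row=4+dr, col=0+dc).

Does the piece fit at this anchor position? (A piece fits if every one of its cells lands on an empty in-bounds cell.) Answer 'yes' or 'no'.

Check each piece cell at anchor (4, 0):
  offset (0,0) -> (4,0): empty -> OK
  offset (0,1) -> (4,1): empty -> OK
  offset (1,0) -> (5,0): empty -> OK
  offset (1,1) -> (5,1): occupied ('#') -> FAIL
All cells valid: no

Answer: no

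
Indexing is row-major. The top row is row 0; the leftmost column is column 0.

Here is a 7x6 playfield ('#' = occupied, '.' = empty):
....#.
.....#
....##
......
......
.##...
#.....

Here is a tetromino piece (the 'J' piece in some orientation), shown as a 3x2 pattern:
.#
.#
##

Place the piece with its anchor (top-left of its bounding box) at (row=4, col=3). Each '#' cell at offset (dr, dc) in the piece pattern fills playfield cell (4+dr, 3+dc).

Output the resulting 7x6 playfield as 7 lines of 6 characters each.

Fill (4+0,3+1) = (4,4)
Fill (4+1,3+1) = (5,4)
Fill (4+2,3+0) = (6,3)
Fill (4+2,3+1) = (6,4)

Answer: ....#.
.....#
....##
......
....#.
.##.#.
#..##.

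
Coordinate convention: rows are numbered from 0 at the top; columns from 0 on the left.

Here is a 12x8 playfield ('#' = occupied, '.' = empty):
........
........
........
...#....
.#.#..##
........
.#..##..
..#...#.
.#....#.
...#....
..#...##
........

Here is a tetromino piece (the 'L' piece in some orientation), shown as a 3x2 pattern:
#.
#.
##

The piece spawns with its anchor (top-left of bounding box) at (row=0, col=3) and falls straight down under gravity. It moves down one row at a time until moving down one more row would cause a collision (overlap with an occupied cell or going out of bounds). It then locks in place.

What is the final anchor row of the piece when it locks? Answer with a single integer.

Answer: 0

Derivation:
Spawn at (row=0, col=3). Try each row:
  row 0: fits
  row 1: blocked -> lock at row 0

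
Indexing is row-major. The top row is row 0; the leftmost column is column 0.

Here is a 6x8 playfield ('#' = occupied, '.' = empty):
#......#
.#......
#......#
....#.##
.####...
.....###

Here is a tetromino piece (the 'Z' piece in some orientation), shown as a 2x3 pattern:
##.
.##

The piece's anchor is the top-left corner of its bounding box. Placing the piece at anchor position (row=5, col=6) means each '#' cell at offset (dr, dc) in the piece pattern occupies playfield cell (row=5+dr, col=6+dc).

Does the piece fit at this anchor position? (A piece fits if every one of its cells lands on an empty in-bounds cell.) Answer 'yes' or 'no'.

Check each piece cell at anchor (5, 6):
  offset (0,0) -> (5,6): occupied ('#') -> FAIL
  offset (0,1) -> (5,7): occupied ('#') -> FAIL
  offset (1,1) -> (6,7): out of bounds -> FAIL
  offset (1,2) -> (6,8): out of bounds -> FAIL
All cells valid: no

Answer: no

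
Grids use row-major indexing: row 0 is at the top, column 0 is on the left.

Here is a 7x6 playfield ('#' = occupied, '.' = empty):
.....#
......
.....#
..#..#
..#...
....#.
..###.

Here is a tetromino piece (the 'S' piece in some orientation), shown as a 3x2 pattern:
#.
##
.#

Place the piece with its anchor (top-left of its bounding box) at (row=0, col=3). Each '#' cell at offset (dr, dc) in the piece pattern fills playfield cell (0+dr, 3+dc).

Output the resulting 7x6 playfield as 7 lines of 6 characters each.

Answer: ...#.#
...##.
....##
..#..#
..#...
....#.
..###.

Derivation:
Fill (0+0,3+0) = (0,3)
Fill (0+1,3+0) = (1,3)
Fill (0+1,3+1) = (1,4)
Fill (0+2,3+1) = (2,4)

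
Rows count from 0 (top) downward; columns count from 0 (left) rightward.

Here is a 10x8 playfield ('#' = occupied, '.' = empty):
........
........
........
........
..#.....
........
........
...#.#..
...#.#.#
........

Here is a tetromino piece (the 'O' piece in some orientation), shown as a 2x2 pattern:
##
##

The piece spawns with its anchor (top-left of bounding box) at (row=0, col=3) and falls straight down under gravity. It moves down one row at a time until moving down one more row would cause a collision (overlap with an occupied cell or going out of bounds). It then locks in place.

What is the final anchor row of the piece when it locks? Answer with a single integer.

Spawn at (row=0, col=3). Try each row:
  row 0: fits
  row 1: fits
  row 2: fits
  row 3: fits
  row 4: fits
  row 5: fits
  row 6: blocked -> lock at row 5

Answer: 5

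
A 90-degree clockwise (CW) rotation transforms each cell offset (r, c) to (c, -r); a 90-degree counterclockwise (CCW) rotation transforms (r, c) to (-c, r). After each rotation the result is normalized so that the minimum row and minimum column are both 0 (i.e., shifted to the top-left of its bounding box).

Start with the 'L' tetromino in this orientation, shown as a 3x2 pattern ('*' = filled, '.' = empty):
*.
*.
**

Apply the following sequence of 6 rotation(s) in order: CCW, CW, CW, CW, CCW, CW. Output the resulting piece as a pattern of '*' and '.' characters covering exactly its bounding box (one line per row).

Start:
*.
*.
**
After rotation 1 (CCW):
..*
***
After rotation 2 (CW):
*.
*.
**
After rotation 3 (CW):
***
*..
After rotation 4 (CW):
**
.*
.*
After rotation 5 (CCW):
***
*..
After rotation 6 (CW):
**
.*
.*

Answer: **
.*
.*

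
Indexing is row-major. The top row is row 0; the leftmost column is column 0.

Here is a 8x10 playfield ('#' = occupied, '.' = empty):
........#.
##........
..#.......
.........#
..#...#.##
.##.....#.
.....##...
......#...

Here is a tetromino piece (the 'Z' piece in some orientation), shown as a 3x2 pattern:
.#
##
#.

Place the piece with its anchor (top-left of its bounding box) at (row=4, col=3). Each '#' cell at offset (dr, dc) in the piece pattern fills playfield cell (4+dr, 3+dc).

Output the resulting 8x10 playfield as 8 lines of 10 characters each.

Answer: ........#.
##........
..#.......
.........#
..#.#.#.##
.####...#.
...#.##...
......#...

Derivation:
Fill (4+0,3+1) = (4,4)
Fill (4+1,3+0) = (5,3)
Fill (4+1,3+1) = (5,4)
Fill (4+2,3+0) = (6,3)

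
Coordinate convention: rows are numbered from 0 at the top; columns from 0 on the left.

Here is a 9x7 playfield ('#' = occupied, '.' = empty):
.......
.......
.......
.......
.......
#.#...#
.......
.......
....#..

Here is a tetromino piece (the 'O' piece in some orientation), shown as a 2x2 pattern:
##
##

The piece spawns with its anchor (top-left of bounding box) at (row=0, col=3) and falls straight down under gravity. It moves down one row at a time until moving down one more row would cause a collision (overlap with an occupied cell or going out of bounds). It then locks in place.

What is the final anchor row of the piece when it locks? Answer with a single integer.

Spawn at (row=0, col=3). Try each row:
  row 0: fits
  row 1: fits
  row 2: fits
  row 3: fits
  row 4: fits
  row 5: fits
  row 6: fits
  row 7: blocked -> lock at row 6

Answer: 6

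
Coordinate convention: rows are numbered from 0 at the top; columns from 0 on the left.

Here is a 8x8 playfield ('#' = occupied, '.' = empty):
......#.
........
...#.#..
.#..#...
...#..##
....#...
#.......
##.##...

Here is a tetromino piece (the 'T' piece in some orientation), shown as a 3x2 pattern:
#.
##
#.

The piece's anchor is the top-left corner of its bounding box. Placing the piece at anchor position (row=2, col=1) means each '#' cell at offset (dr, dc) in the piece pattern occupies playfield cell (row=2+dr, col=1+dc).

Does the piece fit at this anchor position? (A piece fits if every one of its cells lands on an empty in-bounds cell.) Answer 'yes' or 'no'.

Check each piece cell at anchor (2, 1):
  offset (0,0) -> (2,1): empty -> OK
  offset (1,0) -> (3,1): occupied ('#') -> FAIL
  offset (1,1) -> (3,2): empty -> OK
  offset (2,0) -> (4,1): empty -> OK
All cells valid: no

Answer: no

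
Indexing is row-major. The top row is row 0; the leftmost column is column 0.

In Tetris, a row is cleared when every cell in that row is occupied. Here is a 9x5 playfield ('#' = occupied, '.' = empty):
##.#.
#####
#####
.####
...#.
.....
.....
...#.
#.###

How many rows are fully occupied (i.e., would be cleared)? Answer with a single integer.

Check each row:
  row 0: 2 empty cells -> not full
  row 1: 0 empty cells -> FULL (clear)
  row 2: 0 empty cells -> FULL (clear)
  row 3: 1 empty cell -> not full
  row 4: 4 empty cells -> not full
  row 5: 5 empty cells -> not full
  row 6: 5 empty cells -> not full
  row 7: 4 empty cells -> not full
  row 8: 1 empty cell -> not full
Total rows cleared: 2

Answer: 2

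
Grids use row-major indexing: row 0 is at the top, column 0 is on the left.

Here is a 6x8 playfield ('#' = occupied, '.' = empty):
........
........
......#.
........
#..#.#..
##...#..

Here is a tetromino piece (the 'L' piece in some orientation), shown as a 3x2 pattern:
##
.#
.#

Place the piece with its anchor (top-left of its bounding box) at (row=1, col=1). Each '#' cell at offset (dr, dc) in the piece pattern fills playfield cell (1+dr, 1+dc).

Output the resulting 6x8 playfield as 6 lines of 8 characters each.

Answer: ........
.##.....
..#...#.
..#.....
#..#.#..
##...#..

Derivation:
Fill (1+0,1+0) = (1,1)
Fill (1+0,1+1) = (1,2)
Fill (1+1,1+1) = (2,2)
Fill (1+2,1+1) = (3,2)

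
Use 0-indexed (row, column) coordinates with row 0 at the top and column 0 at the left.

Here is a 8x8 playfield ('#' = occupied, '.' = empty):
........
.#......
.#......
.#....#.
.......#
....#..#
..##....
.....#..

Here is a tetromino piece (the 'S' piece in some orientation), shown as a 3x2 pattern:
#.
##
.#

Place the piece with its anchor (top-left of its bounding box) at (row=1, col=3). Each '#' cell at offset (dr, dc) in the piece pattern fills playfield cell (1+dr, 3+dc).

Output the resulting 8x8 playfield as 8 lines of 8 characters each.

Fill (1+0,3+0) = (1,3)
Fill (1+1,3+0) = (2,3)
Fill (1+1,3+1) = (2,4)
Fill (1+2,3+1) = (3,4)

Answer: ........
.#.#....
.#.##...
.#..#.#.
.......#
....#..#
..##....
.....#..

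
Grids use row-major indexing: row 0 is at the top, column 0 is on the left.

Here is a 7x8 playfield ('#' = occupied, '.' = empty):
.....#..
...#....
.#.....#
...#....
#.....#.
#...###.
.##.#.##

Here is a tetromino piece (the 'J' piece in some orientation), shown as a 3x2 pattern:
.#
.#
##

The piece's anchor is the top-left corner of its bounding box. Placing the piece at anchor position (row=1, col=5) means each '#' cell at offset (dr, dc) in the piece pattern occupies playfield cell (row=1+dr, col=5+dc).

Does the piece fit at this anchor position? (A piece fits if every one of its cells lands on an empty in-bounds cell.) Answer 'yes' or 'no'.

Answer: yes

Derivation:
Check each piece cell at anchor (1, 5):
  offset (0,1) -> (1,6): empty -> OK
  offset (1,1) -> (2,6): empty -> OK
  offset (2,0) -> (3,5): empty -> OK
  offset (2,1) -> (3,6): empty -> OK
All cells valid: yes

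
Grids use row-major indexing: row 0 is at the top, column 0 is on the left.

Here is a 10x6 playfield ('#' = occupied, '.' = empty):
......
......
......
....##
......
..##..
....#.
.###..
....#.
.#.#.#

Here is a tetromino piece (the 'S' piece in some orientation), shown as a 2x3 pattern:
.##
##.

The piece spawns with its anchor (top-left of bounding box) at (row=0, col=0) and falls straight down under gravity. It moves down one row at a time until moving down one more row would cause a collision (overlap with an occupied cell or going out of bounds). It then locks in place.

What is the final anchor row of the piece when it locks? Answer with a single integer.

Spawn at (row=0, col=0). Try each row:
  row 0: fits
  row 1: fits
  row 2: fits
  row 3: fits
  row 4: fits
  row 5: blocked -> lock at row 4

Answer: 4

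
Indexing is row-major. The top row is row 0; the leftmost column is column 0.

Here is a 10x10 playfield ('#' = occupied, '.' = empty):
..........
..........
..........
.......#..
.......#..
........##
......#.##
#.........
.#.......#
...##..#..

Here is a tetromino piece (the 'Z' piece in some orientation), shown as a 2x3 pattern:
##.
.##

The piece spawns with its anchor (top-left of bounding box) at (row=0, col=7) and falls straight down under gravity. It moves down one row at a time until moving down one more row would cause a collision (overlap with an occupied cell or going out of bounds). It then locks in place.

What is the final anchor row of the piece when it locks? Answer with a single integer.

Spawn at (row=0, col=7). Try each row:
  row 0: fits
  row 1: fits
  row 2: fits
  row 3: blocked -> lock at row 2

Answer: 2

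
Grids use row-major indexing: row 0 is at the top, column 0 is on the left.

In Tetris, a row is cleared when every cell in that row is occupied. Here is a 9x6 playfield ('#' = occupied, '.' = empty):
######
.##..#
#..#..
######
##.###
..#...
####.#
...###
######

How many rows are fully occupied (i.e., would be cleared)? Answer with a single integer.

Check each row:
  row 0: 0 empty cells -> FULL (clear)
  row 1: 3 empty cells -> not full
  row 2: 4 empty cells -> not full
  row 3: 0 empty cells -> FULL (clear)
  row 4: 1 empty cell -> not full
  row 5: 5 empty cells -> not full
  row 6: 1 empty cell -> not full
  row 7: 3 empty cells -> not full
  row 8: 0 empty cells -> FULL (clear)
Total rows cleared: 3

Answer: 3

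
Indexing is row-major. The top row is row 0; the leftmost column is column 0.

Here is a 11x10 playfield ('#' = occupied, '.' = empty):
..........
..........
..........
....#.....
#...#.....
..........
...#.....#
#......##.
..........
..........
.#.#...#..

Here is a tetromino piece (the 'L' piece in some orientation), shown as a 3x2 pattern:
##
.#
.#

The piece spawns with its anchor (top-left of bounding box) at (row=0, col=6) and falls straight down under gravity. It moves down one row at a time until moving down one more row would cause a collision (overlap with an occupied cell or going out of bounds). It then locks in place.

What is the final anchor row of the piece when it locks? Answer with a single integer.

Answer: 4

Derivation:
Spawn at (row=0, col=6). Try each row:
  row 0: fits
  row 1: fits
  row 2: fits
  row 3: fits
  row 4: fits
  row 5: blocked -> lock at row 4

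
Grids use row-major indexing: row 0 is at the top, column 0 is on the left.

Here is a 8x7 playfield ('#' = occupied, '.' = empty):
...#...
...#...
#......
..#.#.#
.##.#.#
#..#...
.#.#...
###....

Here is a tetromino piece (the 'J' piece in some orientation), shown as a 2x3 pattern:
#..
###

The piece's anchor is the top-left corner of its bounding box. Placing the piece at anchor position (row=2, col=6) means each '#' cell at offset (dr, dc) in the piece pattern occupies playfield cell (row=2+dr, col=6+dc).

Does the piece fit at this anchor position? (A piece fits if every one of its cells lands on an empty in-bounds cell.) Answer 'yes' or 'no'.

Answer: no

Derivation:
Check each piece cell at anchor (2, 6):
  offset (0,0) -> (2,6): empty -> OK
  offset (1,0) -> (3,6): occupied ('#') -> FAIL
  offset (1,1) -> (3,7): out of bounds -> FAIL
  offset (1,2) -> (3,8): out of bounds -> FAIL
All cells valid: no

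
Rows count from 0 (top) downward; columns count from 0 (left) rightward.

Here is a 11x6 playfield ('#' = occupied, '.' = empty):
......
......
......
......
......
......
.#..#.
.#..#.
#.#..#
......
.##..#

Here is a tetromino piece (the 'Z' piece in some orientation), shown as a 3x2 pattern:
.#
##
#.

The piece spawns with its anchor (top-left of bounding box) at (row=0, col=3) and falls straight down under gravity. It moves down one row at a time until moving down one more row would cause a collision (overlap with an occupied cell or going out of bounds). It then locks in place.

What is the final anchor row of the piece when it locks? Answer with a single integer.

Spawn at (row=0, col=3). Try each row:
  row 0: fits
  row 1: fits
  row 2: fits
  row 3: fits
  row 4: fits
  row 5: blocked -> lock at row 4

Answer: 4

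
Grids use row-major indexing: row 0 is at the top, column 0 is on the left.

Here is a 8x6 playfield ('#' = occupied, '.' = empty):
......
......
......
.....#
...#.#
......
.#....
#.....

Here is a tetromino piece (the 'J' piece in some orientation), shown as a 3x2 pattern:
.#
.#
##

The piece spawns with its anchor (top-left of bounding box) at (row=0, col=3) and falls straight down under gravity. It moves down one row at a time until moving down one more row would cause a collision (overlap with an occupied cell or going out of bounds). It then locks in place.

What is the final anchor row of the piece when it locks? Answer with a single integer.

Spawn at (row=0, col=3). Try each row:
  row 0: fits
  row 1: fits
  row 2: blocked -> lock at row 1

Answer: 1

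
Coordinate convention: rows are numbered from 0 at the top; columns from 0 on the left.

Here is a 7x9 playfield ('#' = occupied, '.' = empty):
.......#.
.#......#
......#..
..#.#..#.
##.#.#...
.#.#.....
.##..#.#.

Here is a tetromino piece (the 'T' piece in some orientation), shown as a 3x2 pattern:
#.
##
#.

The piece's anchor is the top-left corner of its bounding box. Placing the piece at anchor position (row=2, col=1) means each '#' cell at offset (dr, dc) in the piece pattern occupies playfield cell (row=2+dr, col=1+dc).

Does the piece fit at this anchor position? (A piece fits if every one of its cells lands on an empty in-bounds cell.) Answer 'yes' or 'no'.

Check each piece cell at anchor (2, 1):
  offset (0,0) -> (2,1): empty -> OK
  offset (1,0) -> (3,1): empty -> OK
  offset (1,1) -> (3,2): occupied ('#') -> FAIL
  offset (2,0) -> (4,1): occupied ('#') -> FAIL
All cells valid: no

Answer: no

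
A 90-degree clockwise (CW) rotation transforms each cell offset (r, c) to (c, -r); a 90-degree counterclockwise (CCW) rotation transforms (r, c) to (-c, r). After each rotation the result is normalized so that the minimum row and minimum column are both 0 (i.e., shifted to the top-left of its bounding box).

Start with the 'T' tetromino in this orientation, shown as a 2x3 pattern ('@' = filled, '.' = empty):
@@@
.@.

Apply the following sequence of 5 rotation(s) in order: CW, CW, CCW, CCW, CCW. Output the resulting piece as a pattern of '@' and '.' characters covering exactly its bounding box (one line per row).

Answer: @.
@@
@.

Derivation:
Start:
@@@
.@.
After rotation 1 (CW):
.@
@@
.@
After rotation 2 (CW):
.@.
@@@
After rotation 3 (CCW):
.@
@@
.@
After rotation 4 (CCW):
@@@
.@.
After rotation 5 (CCW):
@.
@@
@.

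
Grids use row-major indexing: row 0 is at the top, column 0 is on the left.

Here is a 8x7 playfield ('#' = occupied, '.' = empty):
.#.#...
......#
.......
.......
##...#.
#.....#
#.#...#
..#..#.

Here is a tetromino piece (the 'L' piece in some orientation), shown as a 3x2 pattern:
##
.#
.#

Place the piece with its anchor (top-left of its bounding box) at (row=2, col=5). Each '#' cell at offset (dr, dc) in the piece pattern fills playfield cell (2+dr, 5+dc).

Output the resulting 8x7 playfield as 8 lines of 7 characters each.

Answer: .#.#...
......#
.....##
......#
##...##
#.....#
#.#...#
..#..#.

Derivation:
Fill (2+0,5+0) = (2,5)
Fill (2+0,5+1) = (2,6)
Fill (2+1,5+1) = (3,6)
Fill (2+2,5+1) = (4,6)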